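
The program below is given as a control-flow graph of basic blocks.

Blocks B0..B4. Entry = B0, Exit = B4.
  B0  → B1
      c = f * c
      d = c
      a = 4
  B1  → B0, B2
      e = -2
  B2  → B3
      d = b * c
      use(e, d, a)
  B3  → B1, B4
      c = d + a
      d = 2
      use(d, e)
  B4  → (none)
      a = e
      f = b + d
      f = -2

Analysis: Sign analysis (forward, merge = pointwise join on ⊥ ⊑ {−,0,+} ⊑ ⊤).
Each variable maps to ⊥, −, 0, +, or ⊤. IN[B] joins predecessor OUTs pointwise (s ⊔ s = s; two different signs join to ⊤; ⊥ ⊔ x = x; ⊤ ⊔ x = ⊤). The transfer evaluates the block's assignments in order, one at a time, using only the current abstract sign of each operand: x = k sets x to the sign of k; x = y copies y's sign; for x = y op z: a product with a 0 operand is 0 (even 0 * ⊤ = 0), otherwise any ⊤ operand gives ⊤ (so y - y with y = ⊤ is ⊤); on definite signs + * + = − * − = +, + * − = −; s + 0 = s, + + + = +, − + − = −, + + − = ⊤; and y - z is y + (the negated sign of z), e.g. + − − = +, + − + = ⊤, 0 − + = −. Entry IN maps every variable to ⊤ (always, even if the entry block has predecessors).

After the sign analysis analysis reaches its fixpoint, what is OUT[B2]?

Answer: {a: +, b: ⊤, c: ⊤, d: ⊤, e: -, f: ⊤}

Trace:
Converged values:
  B0: | IN=(all ⊤) | OUT={a:+; rest ⊤}
  B1: | IN={a:+; rest ⊤} | OUT={a:+, e:-; rest ⊤}
  B2: | IN={a:+, e:-; rest ⊤} | OUT={a:+, e:-; rest ⊤}
  B3: | IN={a:+, e:-; rest ⊤} | OUT={a:+, d:+, e:-; rest ⊤}
  B4: | IN={a:+, d:+, e:-; rest ⊤} | OUT={a:-, d:+, e:-, f:-; rest ⊤}

Merge at B2: IN[B2] = OUT[B1] = {a: +, b: ⊤, c: ⊤, d: ⊤, e: -, f: ⊤}
Applying B2's transfer function to that IN value gives OUT[B2] (row B2 above).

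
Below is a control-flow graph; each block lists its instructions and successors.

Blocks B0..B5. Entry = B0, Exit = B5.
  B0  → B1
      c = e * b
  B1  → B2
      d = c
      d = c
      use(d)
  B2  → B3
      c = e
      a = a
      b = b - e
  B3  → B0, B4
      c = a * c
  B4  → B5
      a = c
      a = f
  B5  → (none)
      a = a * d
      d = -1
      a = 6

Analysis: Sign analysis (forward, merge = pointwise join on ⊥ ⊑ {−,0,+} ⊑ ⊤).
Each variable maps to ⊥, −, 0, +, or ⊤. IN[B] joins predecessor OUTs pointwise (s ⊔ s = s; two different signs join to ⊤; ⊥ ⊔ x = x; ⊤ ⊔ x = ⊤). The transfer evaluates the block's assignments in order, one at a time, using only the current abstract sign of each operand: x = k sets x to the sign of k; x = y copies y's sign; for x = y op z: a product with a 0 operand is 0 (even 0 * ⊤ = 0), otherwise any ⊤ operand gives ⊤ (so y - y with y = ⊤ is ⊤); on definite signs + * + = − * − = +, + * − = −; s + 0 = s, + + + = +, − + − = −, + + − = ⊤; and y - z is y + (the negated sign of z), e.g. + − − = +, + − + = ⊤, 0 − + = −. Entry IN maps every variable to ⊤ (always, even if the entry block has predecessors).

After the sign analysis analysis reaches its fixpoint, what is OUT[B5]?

Fixpoint table:
  B0:   IN=(all ⊤)   OUT=(all ⊤)
  B1:   IN=(all ⊤)   OUT=(all ⊤)
  B2:   IN=(all ⊤)   OUT=(all ⊤)
  B3:   IN=(all ⊤)   OUT=(all ⊤)
  B4:   IN=(all ⊤)   OUT=(all ⊤)
  B5:   IN=(all ⊤)   OUT={a:+, d:-; rest ⊤}

Merge at B5: IN[B5] = OUT[B4] = {a: ⊤, b: ⊤, c: ⊤, d: ⊤, e: ⊤, f: ⊤}
Applying B5's transfer function to that IN value gives OUT[B5] (row B5 above).

Answer: {a: +, b: ⊤, c: ⊤, d: -, e: ⊤, f: ⊤}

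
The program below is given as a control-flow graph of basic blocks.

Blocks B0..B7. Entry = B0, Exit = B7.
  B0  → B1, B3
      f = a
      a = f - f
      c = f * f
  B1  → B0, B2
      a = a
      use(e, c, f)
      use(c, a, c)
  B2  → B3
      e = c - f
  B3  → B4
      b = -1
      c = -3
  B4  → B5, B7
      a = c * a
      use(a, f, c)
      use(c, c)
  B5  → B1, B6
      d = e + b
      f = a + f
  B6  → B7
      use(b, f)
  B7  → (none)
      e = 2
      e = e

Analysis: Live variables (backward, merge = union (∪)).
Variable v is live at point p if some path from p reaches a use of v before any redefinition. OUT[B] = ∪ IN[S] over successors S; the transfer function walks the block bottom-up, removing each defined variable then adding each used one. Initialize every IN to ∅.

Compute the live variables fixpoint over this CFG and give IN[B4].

Fixpoint table:
  B0:  IN={a, e}  OUT={a, c, e, f}
  B1:  IN={a, c, e, f}  OUT={a, c, e, f}
  B2:  IN={a, c, f}  OUT={a, e, f}
  B3:  IN={a, e, f}  OUT={a, b, c, e, f}
  B4:  IN={a, b, c, e, f}  OUT={a, b, c, e, f}
  B5:  IN={a, b, c, e, f}  OUT={a, b, c, e, f}
  B6:  IN={b, f}  OUT={}
  B7:  IN={}  OUT={}

Merge at B4: OUT[B4] = IN[B5] ⊔ IN[B7] = {a, b, c, e, f}
Applying B4's transfer function to that OUT value gives IN[B4] (row B4 above).

Answer: {a, b, c, e, f}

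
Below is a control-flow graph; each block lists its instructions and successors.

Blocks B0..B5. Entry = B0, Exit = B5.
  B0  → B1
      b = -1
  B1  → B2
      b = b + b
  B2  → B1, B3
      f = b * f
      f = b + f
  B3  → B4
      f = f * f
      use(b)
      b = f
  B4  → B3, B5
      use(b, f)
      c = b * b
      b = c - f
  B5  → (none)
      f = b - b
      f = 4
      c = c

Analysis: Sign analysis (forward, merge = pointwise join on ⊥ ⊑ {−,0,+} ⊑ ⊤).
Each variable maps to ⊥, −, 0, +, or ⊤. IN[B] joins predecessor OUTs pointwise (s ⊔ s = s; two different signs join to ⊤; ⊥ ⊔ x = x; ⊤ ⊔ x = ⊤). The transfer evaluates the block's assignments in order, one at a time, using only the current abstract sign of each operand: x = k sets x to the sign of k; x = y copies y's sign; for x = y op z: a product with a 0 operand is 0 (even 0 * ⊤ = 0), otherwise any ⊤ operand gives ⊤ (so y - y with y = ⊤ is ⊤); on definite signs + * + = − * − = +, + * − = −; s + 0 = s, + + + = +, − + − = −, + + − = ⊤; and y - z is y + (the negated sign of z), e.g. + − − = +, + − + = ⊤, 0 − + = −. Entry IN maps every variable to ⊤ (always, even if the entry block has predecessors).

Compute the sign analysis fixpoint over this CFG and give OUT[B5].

Fixpoint table:
  B0: | IN=(all ⊤) | OUT={b:-; rest ⊤}
  B1: | IN={b:-; rest ⊤} | OUT={b:-; rest ⊤}
  B2: | IN={b:-; rest ⊤} | OUT={b:-; rest ⊤}
  B3: | IN=(all ⊤) | OUT=(all ⊤)
  B4: | IN=(all ⊤) | OUT=(all ⊤)
  B5: | IN=(all ⊤) | OUT={f:+; rest ⊤}

Merge at B5: IN[B5] = OUT[B4] = {a: ⊤, b: ⊤, c: ⊤, d: ⊤, e: ⊤, f: ⊤}
Applying B5's transfer function to that IN value gives OUT[B5] (row B5 above).

Answer: {a: ⊤, b: ⊤, c: ⊤, d: ⊤, e: ⊤, f: +}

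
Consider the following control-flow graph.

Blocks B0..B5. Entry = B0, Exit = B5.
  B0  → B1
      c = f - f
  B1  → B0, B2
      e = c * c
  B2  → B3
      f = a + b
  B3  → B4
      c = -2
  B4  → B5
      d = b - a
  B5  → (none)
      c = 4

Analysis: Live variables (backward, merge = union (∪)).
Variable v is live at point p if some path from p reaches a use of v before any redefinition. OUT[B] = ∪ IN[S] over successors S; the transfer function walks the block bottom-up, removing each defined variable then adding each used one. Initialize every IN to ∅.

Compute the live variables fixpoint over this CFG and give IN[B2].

Answer: {a, b}

Derivation:
Converged values:
  B0:   IN={a, b, f}   OUT={a, b, c, f}
  B1:   IN={a, b, c, f}   OUT={a, b, f}
  B2:   IN={a, b}   OUT={a, b}
  B3:   IN={a, b}   OUT={a, b}
  B4:   IN={a, b}   OUT={}
  B5:   IN={}   OUT={}

Merge at B2: OUT[B2] = IN[B3] = {a, b}
Applying B2's transfer function to that OUT value gives IN[B2] (row B2 above).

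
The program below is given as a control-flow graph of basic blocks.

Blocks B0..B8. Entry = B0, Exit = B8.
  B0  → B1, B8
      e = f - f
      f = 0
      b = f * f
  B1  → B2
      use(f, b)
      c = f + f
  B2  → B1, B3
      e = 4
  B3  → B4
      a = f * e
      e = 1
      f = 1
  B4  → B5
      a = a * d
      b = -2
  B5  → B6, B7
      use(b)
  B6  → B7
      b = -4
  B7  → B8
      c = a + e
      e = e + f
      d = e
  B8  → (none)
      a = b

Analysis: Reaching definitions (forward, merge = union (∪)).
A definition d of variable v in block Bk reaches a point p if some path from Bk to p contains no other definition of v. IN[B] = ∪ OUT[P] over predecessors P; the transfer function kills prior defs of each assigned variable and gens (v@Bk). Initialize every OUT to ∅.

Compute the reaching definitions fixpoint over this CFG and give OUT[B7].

Fixpoint table:
  B0:   IN={}   OUT={b@B0, e@B0, f@B0}
  B1:   IN={b@B0, c@B1, e@B0, e@B2, f@B0}   OUT={b@B0, c@B1, e@B0, e@B2, f@B0}
  B2:   IN={b@B0, c@B1, e@B0, e@B2, f@B0}   OUT={b@B0, c@B1, e@B2, f@B0}
  B3:   IN={b@B0, c@B1, e@B2, f@B0}   OUT={a@B3, b@B0, c@B1, e@B3, f@B3}
  B4:   IN={a@B3, b@B0, c@B1, e@B3, f@B3}   OUT={a@B4, b@B4, c@B1, e@B3, f@B3}
  B5:   IN={a@B4, b@B4, c@B1, e@B3, f@B3}   OUT={a@B4, b@B4, c@B1, e@B3, f@B3}
  B6:   IN={a@B4, b@B4, c@B1, e@B3, f@B3}   OUT={a@B4, b@B6, c@B1, e@B3, f@B3}
  B7:   IN={a@B4, b@B4, b@B6, c@B1, e@B3, f@B3}   OUT={a@B4, b@B4, b@B6, c@B7, d@B7, e@B7, f@B3}
  B8:   IN={a@B4, b@B0, b@B4, b@B6, c@B7, d@B7, e@B0, e@B7, f@B0, f@B3}   OUT={a@B8, b@B0, b@B4, b@B6, c@B7, d@B7, e@B0, e@B7, f@B0, f@B3}

Merge at B7: IN[B7] = OUT[B5] ⊔ OUT[B6] = {a@B4, b@B4, b@B6, c@B1, e@B3, f@B3}
Applying B7's transfer function to that IN value gives OUT[B7] (row B7 above).

Answer: {a@B4, b@B4, b@B6, c@B7, d@B7, e@B7, f@B3}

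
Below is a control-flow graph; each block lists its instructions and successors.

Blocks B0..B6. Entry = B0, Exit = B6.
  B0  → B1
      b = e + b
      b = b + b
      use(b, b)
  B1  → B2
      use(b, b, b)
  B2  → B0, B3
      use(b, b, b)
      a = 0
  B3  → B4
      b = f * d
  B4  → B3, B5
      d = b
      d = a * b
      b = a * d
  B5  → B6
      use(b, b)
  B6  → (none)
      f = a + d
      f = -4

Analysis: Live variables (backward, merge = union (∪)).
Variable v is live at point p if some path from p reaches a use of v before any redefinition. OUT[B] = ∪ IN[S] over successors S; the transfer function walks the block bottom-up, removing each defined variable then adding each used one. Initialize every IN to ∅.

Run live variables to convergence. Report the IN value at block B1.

Converged values:
  B0:   IN={b, d, e, f}   OUT={b, d, e, f}
  B1:   IN={b, d, e, f}   OUT={b, d, e, f}
  B2:   IN={b, d, e, f}   OUT={a, b, d, e, f}
  B3:   IN={a, d, f}   OUT={a, b, f}
  B4:   IN={a, b, f}   OUT={a, b, d, f}
  B5:   IN={a, b, d}   OUT={a, d}
  B6:   IN={a, d}   OUT={}

Merge at B1: OUT[B1] = IN[B2] = {b, d, e, f}
Applying B1's transfer function to that OUT value gives IN[B1] (row B1 above).

Answer: {b, d, e, f}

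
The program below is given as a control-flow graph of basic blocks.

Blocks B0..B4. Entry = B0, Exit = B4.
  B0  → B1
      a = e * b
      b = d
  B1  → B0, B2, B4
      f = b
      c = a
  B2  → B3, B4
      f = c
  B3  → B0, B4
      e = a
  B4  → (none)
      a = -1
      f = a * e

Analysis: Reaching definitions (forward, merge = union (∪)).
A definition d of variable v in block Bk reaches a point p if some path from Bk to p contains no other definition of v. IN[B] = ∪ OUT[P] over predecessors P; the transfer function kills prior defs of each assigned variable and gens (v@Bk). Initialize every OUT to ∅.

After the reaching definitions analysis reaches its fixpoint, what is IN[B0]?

Converged values:
  B0:   IN={a@B0, b@B0, c@B1, e@B3, f@B1, f@B2}   OUT={a@B0, b@B0, c@B1, e@B3, f@B1, f@B2}
  B1:   IN={a@B0, b@B0, c@B1, e@B3, f@B1, f@B2}   OUT={a@B0, b@B0, c@B1, e@B3, f@B1}
  B2:   IN={a@B0, b@B0, c@B1, e@B3, f@B1}   OUT={a@B0, b@B0, c@B1, e@B3, f@B2}
  B3:   IN={a@B0, b@B0, c@B1, e@B3, f@B2}   OUT={a@B0, b@B0, c@B1, e@B3, f@B2}
  B4:   IN={a@B0, b@B0, c@B1, e@B3, f@B1, f@B2}   OUT={a@B4, b@B0, c@B1, e@B3, f@B4}

Merge at B0 (entry node, so the boundary value {} is joined with the incoming edge(s)): IN[B0] = {} ⊔ OUT[B1] ⊔ OUT[B3] = {a@B0, b@B0, c@B1, e@B3, f@B1, f@B2}

Answer: {a@B0, b@B0, c@B1, e@B3, f@B1, f@B2}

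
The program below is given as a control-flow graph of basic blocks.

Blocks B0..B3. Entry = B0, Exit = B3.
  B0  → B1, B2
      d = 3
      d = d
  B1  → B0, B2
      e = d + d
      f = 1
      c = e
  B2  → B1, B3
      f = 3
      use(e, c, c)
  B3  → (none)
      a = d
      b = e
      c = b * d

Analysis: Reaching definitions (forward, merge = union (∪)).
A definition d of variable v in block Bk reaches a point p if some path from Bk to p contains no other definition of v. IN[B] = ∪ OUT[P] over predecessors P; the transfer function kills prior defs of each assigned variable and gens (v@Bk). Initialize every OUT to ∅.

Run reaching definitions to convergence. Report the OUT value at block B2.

Fixpoint table:
  B0:   IN={c@B1, d@B0, e@B1, f@B1}   OUT={c@B1, d@B0, e@B1, f@B1}
  B1:   IN={c@B1, d@B0, e@B1, f@B1, f@B2}   OUT={c@B1, d@B0, e@B1, f@B1}
  B2:   IN={c@B1, d@B0, e@B1, f@B1}   OUT={c@B1, d@B0, e@B1, f@B2}
  B3:   IN={c@B1, d@B0, e@B1, f@B2}   OUT={a@B3, b@B3, c@B3, d@B0, e@B1, f@B2}

Merge at B2: IN[B2] = OUT[B0] ⊔ OUT[B1] = {c@B1, d@B0, e@B1, f@B1}
Applying B2's transfer function to that IN value gives OUT[B2] (row B2 above).

Answer: {c@B1, d@B0, e@B1, f@B2}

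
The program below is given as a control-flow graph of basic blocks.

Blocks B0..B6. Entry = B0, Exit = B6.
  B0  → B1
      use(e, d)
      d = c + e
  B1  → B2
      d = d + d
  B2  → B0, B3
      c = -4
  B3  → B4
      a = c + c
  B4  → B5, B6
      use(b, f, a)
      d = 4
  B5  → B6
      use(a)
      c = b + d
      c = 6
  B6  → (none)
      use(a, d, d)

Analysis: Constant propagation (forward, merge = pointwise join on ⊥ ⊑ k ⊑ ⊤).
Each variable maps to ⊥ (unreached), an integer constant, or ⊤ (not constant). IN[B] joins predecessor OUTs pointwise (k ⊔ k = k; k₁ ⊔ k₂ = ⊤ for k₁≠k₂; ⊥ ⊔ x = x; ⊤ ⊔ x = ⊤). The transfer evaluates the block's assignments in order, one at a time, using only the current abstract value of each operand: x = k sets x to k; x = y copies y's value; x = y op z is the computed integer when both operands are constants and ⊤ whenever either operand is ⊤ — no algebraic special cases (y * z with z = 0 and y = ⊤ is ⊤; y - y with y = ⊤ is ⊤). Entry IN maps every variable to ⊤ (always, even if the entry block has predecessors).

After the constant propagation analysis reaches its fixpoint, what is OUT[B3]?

Converged values:
  B0:   IN=(all ⊤)   OUT=(all ⊤)
  B1:   IN=(all ⊤)   OUT=(all ⊤)
  B2:   IN=(all ⊤)   OUT={c:-4; rest ⊤}
  B3:   IN={c:-4; rest ⊤}   OUT={a:-8, c:-4; rest ⊤}
  B4:   IN={a:-8, c:-4; rest ⊤}   OUT={a:-8, c:-4, d:4; rest ⊤}
  B5:   IN={a:-8, c:-4, d:4; rest ⊤}   OUT={a:-8, c:6, d:4; rest ⊤}
  B6:   IN={a:-8, d:4; rest ⊤}   OUT={a:-8, d:4; rest ⊤}

Merge at B3: IN[B3] = OUT[B2] = {a: ⊤, b: ⊤, c: -4, d: ⊤, e: ⊤, f: ⊤}
Applying B3's transfer function to that IN value gives OUT[B3] (row B3 above).

Answer: {a: -8, b: ⊤, c: -4, d: ⊤, e: ⊤, f: ⊤}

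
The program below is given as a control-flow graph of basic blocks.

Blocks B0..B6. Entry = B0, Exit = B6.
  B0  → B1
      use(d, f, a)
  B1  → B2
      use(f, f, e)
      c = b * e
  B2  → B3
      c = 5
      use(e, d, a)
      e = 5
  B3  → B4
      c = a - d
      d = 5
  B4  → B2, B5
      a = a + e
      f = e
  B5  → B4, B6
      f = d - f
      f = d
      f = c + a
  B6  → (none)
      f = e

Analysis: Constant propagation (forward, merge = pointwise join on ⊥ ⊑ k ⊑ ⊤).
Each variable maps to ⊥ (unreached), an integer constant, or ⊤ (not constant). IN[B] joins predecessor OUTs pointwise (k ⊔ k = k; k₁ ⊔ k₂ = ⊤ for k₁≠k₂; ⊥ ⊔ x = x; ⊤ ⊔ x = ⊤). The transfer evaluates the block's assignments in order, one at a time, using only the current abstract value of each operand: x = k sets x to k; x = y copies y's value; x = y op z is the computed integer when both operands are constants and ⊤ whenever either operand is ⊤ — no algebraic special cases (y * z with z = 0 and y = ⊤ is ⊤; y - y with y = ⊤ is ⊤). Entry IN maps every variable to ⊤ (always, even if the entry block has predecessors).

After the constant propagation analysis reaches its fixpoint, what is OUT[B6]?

Per-block solution:
  B0: | IN=(all ⊤) | OUT=(all ⊤)
  B1: | IN=(all ⊤) | OUT=(all ⊤)
  B2: | IN=(all ⊤) | OUT={c:5, e:5; rest ⊤}
  B3: | IN={c:5, e:5; rest ⊤} | OUT={d:5, e:5; rest ⊤}
  B4: | IN={d:5, e:5; rest ⊤} | OUT={d:5, e:5, f:5; rest ⊤}
  B5: | IN={d:5, e:5, f:5; rest ⊤} | OUT={d:5, e:5; rest ⊤}
  B6: | IN={d:5, e:5; rest ⊤} | OUT={d:5, e:5, f:5; rest ⊤}

Merge at B6: IN[B6] = OUT[B5] = {a: ⊤, b: ⊤, c: ⊤, d: 5, e: 5, f: ⊤}
Applying B6's transfer function to that IN value gives OUT[B6] (row B6 above).

Answer: {a: ⊤, b: ⊤, c: ⊤, d: 5, e: 5, f: 5}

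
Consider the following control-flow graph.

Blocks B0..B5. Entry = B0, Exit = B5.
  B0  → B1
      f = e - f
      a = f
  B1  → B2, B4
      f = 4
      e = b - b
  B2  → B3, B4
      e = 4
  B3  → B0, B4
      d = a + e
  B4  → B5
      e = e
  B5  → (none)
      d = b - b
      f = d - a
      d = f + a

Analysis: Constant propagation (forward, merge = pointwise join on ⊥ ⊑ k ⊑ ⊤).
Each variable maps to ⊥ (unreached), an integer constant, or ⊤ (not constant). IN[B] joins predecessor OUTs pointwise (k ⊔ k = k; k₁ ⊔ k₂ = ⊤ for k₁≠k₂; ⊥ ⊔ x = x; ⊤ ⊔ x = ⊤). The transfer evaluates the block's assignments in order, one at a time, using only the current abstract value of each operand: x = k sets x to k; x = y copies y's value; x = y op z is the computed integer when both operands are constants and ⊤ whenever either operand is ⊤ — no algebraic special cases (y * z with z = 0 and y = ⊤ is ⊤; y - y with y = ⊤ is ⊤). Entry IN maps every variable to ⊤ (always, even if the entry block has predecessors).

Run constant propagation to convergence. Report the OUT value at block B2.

Answer: {a: ⊤, b: ⊤, c: ⊤, d: ⊤, e: 4, f: 4}

Working:
Converged values:
  B0:   IN=(all ⊤)   OUT=(all ⊤)
  B1:   IN=(all ⊤)   OUT={f:4; rest ⊤}
  B2:   IN={f:4; rest ⊤}   OUT={e:4, f:4; rest ⊤}
  B3:   IN={e:4, f:4; rest ⊤}   OUT={e:4, f:4; rest ⊤}
  B4:   IN={f:4; rest ⊤}   OUT={f:4; rest ⊤}
  B5:   IN={f:4; rest ⊤}   OUT=(all ⊤)

Merge at B2: IN[B2] = OUT[B1] = {a: ⊤, b: ⊤, c: ⊤, d: ⊤, e: ⊤, f: 4}
Applying B2's transfer function to that IN value gives OUT[B2] (row B2 above).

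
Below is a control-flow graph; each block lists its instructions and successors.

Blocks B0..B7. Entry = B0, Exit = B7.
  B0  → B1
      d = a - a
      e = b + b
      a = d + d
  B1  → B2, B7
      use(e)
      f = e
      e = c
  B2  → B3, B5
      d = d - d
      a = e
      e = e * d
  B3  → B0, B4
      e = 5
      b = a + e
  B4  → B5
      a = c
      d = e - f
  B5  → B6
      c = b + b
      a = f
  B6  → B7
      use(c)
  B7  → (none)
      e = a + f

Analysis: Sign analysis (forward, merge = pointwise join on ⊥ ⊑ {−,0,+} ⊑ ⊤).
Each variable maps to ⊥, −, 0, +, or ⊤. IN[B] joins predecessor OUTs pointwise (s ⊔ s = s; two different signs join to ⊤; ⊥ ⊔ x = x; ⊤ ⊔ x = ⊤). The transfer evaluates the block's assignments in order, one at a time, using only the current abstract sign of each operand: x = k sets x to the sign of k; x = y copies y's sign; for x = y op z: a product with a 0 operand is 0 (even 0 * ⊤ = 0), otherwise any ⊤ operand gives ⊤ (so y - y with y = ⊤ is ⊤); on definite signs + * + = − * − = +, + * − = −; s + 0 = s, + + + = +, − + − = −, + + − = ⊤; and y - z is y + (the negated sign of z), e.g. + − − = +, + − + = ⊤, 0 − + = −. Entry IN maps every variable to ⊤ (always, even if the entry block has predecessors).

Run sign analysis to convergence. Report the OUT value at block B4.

Per-block solution:
  B0:   IN=(all ⊤)   OUT=(all ⊤)
  B1:   IN=(all ⊤)   OUT=(all ⊤)
  B2:   IN=(all ⊤)   OUT=(all ⊤)
  B3:   IN=(all ⊤)   OUT={e:+; rest ⊤}
  B4:   IN={e:+; rest ⊤}   OUT={e:+; rest ⊤}
  B5:   IN=(all ⊤)   OUT=(all ⊤)
  B6:   IN=(all ⊤)   OUT=(all ⊤)
  B7:   IN=(all ⊤)   OUT=(all ⊤)

Merge at B4: IN[B4] = OUT[B3] = {a: ⊤, b: ⊤, c: ⊤, d: ⊤, e: +, f: ⊤}
Applying B4's transfer function to that IN value gives OUT[B4] (row B4 above).

Answer: {a: ⊤, b: ⊤, c: ⊤, d: ⊤, e: +, f: ⊤}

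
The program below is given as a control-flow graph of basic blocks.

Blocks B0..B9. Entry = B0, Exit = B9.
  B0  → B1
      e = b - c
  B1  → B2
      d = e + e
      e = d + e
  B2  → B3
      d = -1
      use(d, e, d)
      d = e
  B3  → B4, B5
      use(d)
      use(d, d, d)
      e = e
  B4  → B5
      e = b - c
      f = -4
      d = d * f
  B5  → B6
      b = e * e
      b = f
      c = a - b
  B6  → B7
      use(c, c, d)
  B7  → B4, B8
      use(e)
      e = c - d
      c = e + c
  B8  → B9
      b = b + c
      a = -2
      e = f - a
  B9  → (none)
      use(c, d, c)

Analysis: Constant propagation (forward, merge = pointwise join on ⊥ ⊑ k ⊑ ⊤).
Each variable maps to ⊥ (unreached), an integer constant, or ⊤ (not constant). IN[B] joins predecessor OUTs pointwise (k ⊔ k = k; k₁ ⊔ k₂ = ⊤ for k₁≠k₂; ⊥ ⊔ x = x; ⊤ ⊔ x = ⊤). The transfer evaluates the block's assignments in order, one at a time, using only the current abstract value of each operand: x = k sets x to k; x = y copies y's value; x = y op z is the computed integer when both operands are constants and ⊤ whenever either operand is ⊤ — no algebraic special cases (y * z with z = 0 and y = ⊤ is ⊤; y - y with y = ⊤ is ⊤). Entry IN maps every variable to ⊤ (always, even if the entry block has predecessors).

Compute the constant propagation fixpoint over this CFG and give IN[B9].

Converged values:
  B0:   IN=(all ⊤)   OUT=(all ⊤)
  B1:   IN=(all ⊤)   OUT=(all ⊤)
  B2:   IN=(all ⊤)   OUT=(all ⊤)
  B3:   IN=(all ⊤)   OUT=(all ⊤)
  B4:   IN=(all ⊤)   OUT={f:-4; rest ⊤}
  B5:   IN=(all ⊤)   OUT=(all ⊤)
  B6:   IN=(all ⊤)   OUT=(all ⊤)
  B7:   IN=(all ⊤)   OUT=(all ⊤)
  B8:   IN=(all ⊤)   OUT={a:-2; rest ⊤}
  B9:   IN={a:-2; rest ⊤}   OUT={a:-2; rest ⊤}

Merge at B9: IN[B9] = OUT[B8] = {a: -2, b: ⊤, c: ⊤, d: ⊤, e: ⊤, f: ⊤}

Answer: {a: -2, b: ⊤, c: ⊤, d: ⊤, e: ⊤, f: ⊤}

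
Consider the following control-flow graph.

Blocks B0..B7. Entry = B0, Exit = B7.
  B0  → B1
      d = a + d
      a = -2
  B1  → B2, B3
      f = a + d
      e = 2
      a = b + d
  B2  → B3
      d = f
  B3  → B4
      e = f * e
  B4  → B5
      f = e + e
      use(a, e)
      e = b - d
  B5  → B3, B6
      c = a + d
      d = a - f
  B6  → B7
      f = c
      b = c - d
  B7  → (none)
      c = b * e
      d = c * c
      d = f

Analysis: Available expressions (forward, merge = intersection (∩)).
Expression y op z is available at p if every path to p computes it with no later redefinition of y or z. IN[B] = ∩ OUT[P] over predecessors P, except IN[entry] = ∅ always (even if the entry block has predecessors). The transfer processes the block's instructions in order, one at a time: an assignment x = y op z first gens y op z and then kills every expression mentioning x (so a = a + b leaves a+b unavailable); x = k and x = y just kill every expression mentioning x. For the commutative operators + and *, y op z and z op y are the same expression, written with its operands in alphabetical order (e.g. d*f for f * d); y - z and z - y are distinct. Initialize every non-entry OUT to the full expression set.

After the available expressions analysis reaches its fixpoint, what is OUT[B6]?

Answer: {c-d}

Trace:
Converged values:
  B0:  IN={}  OUT={}
  B1:  IN={}  OUT={b+d}
  B2:  IN={b+d}  OUT={}
  B3:  IN={}  OUT={}
  B4:  IN={}  OUT={b-d}
  B5:  IN={b-d}  OUT={a-f}
  B6:  IN={a-f}  OUT={c-d}
  B7:  IN={c-d}  OUT={b*e, c*c}

Merge at B6: IN[B6] = OUT[B5] = {a-f}
Applying B6's transfer function to that IN value gives OUT[B6] (row B6 above).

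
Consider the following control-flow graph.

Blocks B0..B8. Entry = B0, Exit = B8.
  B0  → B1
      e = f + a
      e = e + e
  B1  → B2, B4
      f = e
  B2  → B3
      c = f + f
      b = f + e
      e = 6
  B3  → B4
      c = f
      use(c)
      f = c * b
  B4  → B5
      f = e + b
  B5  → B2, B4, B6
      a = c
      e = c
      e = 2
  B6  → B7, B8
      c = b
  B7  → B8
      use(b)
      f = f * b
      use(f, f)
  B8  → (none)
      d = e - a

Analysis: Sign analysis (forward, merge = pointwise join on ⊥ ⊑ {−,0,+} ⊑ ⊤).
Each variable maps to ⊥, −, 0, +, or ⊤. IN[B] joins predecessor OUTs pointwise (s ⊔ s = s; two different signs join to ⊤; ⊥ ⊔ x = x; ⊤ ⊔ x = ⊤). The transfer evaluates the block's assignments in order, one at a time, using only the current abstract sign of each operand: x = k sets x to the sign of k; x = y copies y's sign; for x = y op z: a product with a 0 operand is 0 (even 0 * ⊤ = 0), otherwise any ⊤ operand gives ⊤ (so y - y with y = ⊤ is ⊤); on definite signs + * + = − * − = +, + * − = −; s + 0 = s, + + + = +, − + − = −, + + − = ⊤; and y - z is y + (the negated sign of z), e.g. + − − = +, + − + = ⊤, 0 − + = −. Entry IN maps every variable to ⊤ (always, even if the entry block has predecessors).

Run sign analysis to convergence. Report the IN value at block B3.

Answer: {a: ⊤, b: ⊤, c: ⊤, d: ⊤, e: +, f: ⊤}

Derivation:
Per-block solution:
  B0: | IN=(all ⊤) | OUT=(all ⊤)
  B1: | IN=(all ⊤) | OUT=(all ⊤)
  B2: | IN=(all ⊤) | OUT={e:+; rest ⊤}
  B3: | IN={e:+; rest ⊤} | OUT={e:+; rest ⊤}
  B4: | IN=(all ⊤) | OUT=(all ⊤)
  B5: | IN=(all ⊤) | OUT={e:+; rest ⊤}
  B6: | IN={e:+; rest ⊤} | OUT={e:+; rest ⊤}
  B7: | IN={e:+; rest ⊤} | OUT={e:+; rest ⊤}
  B8: | IN={e:+; rest ⊤} | OUT={e:+; rest ⊤}

Merge at B3: IN[B3] = OUT[B2] = {a: ⊤, b: ⊤, c: ⊤, d: ⊤, e: +, f: ⊤}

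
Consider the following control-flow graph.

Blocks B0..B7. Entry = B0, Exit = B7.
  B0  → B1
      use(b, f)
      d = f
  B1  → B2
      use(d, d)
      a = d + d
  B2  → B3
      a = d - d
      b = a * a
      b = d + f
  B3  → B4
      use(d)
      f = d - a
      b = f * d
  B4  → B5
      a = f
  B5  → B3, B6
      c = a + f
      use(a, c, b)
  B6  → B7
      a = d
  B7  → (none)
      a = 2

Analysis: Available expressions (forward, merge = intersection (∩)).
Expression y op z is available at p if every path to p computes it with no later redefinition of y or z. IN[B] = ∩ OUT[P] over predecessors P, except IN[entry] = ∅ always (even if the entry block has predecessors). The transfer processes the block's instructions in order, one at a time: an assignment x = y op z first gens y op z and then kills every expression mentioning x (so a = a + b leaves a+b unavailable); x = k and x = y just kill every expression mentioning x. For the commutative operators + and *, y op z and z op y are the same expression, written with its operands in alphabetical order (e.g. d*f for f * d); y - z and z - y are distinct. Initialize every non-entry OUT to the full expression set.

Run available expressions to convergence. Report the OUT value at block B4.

Answer: {d*f, d+d, d-d}

Working:
Fixpoint table:
  B0:   IN={}   OUT={}
  B1:   IN={}   OUT={d+d}
  B2:   IN={d+d}   OUT={a*a, d+d, d+f, d-d}
  B3:   IN={d+d, d-d}   OUT={d*f, d+d, d-a, d-d}
  B4:   IN={d*f, d+d, d-a, d-d}   OUT={d*f, d+d, d-d}
  B5:   IN={d*f, d+d, d-d}   OUT={a+f, d*f, d+d, d-d}
  B6:   IN={a+f, d*f, d+d, d-d}   OUT={d*f, d+d, d-d}
  B7:   IN={d*f, d+d, d-d}   OUT={d*f, d+d, d-d}

Merge at B4: IN[B4] = OUT[B3] = {d*f, d+d, d-a, d-d}
Applying B4's transfer function to that IN value gives OUT[B4] (row B4 above).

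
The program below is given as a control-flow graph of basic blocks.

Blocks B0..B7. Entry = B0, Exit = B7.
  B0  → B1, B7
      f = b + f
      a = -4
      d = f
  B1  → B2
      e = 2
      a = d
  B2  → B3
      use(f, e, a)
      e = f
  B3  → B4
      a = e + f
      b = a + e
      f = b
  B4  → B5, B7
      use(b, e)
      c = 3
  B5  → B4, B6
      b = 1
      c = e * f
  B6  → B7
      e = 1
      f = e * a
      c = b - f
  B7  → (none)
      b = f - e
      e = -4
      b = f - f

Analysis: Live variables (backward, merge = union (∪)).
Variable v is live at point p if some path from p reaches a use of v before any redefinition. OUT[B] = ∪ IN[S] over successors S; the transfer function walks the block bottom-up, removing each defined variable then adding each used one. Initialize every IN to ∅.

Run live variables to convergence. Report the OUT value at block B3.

Per-block solution:
  B0:   IN={b, e, f}   OUT={d, e, f}
  B1:   IN={d, f}   OUT={a, e, f}
  B2:   IN={a, e, f}   OUT={e, f}
  B3:   IN={e, f}   OUT={a, b, e, f}
  B4:   IN={a, b, e, f}   OUT={a, e, f}
  B5:   IN={a, e, f}   OUT={a, b, e, f}
  B6:   IN={a, b}   OUT={e, f}
  B7:   IN={e, f}   OUT={}

Merge at B3: OUT[B3] = IN[B4] = {a, b, e, f}

Answer: {a, b, e, f}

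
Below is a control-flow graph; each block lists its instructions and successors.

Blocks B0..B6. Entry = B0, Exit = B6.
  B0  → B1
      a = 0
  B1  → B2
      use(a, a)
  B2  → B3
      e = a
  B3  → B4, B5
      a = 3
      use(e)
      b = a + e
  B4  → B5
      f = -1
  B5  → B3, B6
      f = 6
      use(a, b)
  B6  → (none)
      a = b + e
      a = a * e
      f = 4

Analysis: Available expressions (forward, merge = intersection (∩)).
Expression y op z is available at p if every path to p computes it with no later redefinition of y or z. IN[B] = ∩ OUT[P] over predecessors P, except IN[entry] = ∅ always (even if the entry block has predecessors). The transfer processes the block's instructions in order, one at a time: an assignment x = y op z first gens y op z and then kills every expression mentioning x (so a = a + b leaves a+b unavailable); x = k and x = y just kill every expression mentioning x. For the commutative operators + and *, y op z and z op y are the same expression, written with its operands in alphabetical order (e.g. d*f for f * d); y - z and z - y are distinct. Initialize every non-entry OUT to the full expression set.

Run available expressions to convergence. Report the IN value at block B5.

Answer: {a+e}

Trace:
Converged values:
  B0:   IN={}   OUT={}
  B1:   IN={}   OUT={}
  B2:   IN={}   OUT={}
  B3:   IN={}   OUT={a+e}
  B4:   IN={a+e}   OUT={a+e}
  B5:   IN={a+e}   OUT={a+e}
  B6:   IN={a+e}   OUT={b+e}

Merge at B5: IN[B5] = OUT[B3] ∩ OUT[B4] = {a+e}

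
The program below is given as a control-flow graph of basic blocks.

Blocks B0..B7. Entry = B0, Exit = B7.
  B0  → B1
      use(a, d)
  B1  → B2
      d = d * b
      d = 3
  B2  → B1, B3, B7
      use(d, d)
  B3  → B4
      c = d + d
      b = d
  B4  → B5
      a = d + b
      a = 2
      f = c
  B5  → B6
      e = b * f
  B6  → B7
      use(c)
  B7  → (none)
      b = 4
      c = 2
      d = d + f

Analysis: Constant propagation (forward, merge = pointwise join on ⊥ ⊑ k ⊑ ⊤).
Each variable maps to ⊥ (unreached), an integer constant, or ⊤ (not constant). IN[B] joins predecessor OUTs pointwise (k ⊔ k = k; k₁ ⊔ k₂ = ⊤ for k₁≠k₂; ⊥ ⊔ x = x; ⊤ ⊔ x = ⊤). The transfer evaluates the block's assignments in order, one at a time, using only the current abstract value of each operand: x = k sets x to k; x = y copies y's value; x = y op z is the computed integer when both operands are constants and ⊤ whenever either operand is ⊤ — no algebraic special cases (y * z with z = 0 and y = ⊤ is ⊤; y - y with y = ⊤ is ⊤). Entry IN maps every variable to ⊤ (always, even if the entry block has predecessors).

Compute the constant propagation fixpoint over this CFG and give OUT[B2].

Answer: {a: ⊤, b: ⊤, c: ⊤, d: 3, e: ⊤, f: ⊤}

Working:
Converged values:
  B0:   IN=(all ⊤)   OUT=(all ⊤)
  B1:   IN=(all ⊤)   OUT={d:3; rest ⊤}
  B2:   IN={d:3; rest ⊤}   OUT={d:3; rest ⊤}
  B3:   IN={d:3; rest ⊤}   OUT={b:3, c:6, d:3; rest ⊤}
  B4:   IN={b:3, c:6, d:3; rest ⊤}   OUT={a:2, b:3, c:6, d:3, f:6; rest ⊤}
  B5:   IN={a:2, b:3, c:6, d:3, f:6; rest ⊤}   OUT={a:2, b:3, c:6, d:3, e:18, f:6; rest ⊤}
  B6:   IN={a:2, b:3, c:6, d:3, e:18, f:6; rest ⊤}   OUT={a:2, b:3, c:6, d:3, e:18, f:6; rest ⊤}
  B7:   IN={d:3; rest ⊤}   OUT={b:4, c:2; rest ⊤}

Merge at B2: IN[B2] = OUT[B1] = {a: ⊤, b: ⊤, c: ⊤, d: 3, e: ⊤, f: ⊤}
Applying B2's transfer function to that IN value gives OUT[B2] (row B2 above).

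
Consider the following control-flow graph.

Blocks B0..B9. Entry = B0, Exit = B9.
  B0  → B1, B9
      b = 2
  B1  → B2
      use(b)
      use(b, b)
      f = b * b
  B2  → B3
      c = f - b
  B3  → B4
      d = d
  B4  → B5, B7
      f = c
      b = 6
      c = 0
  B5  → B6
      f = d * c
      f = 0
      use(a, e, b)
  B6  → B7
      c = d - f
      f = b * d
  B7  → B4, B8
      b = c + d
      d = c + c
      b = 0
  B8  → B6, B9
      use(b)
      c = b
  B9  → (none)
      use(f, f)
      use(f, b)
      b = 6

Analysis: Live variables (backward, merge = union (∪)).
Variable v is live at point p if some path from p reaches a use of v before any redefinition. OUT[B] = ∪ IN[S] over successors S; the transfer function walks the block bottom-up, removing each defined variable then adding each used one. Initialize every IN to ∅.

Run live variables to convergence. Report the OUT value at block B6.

Answer: {a, c, d, e, f}

Working:
Fixpoint table:
  B0:  IN={a, d, e, f}  OUT={a, b, d, e, f}
  B1:  IN={a, b, d, e}  OUT={a, b, d, e, f}
  B2:  IN={a, b, d, e, f}  OUT={a, c, d, e}
  B3:  IN={a, c, d, e}  OUT={a, c, d, e}
  B4:  IN={a, c, d, e}  OUT={a, b, c, d, e, f}
  B5:  IN={a, b, c, d, e}  OUT={a, b, d, e, f}
  B6:  IN={a, b, d, e, f}  OUT={a, c, d, e, f}
  B7:  IN={a, c, d, e, f}  OUT={a, b, c, d, e, f}
  B8:  IN={a, b, d, e, f}  OUT={a, b, d, e, f}
  B9:  IN={b, f}  OUT={}

Merge at B6: OUT[B6] = IN[B7] = {a, c, d, e, f}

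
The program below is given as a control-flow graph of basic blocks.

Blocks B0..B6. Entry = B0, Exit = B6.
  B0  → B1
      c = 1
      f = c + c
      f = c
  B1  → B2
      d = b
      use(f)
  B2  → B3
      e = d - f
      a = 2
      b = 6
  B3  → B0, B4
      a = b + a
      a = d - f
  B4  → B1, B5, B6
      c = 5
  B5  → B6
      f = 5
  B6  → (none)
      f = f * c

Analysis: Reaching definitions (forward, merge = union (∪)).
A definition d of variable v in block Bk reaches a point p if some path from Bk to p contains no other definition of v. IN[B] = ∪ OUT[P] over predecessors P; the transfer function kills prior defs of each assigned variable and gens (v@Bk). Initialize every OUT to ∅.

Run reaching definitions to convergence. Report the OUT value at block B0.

Converged values:
  B0:   IN={a@B3, b@B2, c@B0, c@B4, d@B1, e@B2, f@B0}   OUT={a@B3, b@B2, c@B0, d@B1, e@B2, f@B0}
  B1:   IN={a@B3, b@B2, c@B0, c@B4, d@B1, e@B2, f@B0}   OUT={a@B3, b@B2, c@B0, c@B4, d@B1, e@B2, f@B0}
  B2:   IN={a@B3, b@B2, c@B0, c@B4, d@B1, e@B2, f@B0}   OUT={a@B2, b@B2, c@B0, c@B4, d@B1, e@B2, f@B0}
  B3:   IN={a@B2, b@B2, c@B0, c@B4, d@B1, e@B2, f@B0}   OUT={a@B3, b@B2, c@B0, c@B4, d@B1, e@B2, f@B0}
  B4:   IN={a@B3, b@B2, c@B0, c@B4, d@B1, e@B2, f@B0}   OUT={a@B3, b@B2, c@B4, d@B1, e@B2, f@B0}
  B5:   IN={a@B3, b@B2, c@B4, d@B1, e@B2, f@B0}   OUT={a@B3, b@B2, c@B4, d@B1, e@B2, f@B5}
  B6:   IN={a@B3, b@B2, c@B4, d@B1, e@B2, f@B0, f@B5}   OUT={a@B3, b@B2, c@B4, d@B1, e@B2, f@B6}

Merge at B0 (entry node, so the boundary value {} is joined with the incoming edge(s)): IN[B0] = {} ⊔ OUT[B3] = {a@B3, b@B2, c@B0, c@B4, d@B1, e@B2, f@B0}
Applying B0's transfer function to that IN value gives OUT[B0] (row B0 above).

Answer: {a@B3, b@B2, c@B0, d@B1, e@B2, f@B0}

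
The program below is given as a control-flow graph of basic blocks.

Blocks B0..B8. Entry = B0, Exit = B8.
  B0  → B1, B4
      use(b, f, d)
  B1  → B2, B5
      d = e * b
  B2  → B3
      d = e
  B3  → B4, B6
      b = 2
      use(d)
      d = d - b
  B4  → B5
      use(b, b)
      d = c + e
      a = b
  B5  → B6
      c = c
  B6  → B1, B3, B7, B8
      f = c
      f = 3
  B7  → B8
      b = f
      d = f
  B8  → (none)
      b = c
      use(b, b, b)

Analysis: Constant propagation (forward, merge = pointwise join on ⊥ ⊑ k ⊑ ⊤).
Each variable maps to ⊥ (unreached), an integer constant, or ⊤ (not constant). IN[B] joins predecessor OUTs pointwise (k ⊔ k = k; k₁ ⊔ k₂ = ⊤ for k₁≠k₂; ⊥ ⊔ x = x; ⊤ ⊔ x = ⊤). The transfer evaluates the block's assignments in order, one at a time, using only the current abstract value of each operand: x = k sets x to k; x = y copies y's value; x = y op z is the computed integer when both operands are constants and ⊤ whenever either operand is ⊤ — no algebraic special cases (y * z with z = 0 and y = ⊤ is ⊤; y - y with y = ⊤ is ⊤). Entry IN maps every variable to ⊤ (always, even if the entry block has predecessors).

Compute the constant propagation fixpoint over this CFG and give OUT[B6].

Per-block solution:
  B0:   IN=(all ⊤)   OUT=(all ⊤)
  B1:   IN=(all ⊤)   OUT=(all ⊤)
  B2:   IN=(all ⊤)   OUT=(all ⊤)
  B3:   IN=(all ⊤)   OUT={b:2; rest ⊤}
  B4:   IN=(all ⊤)   OUT=(all ⊤)
  B5:   IN=(all ⊤)   OUT=(all ⊤)
  B6:   IN=(all ⊤)   OUT={f:3; rest ⊤}
  B7:   IN={f:3; rest ⊤}   OUT={b:3, d:3, f:3; rest ⊤}
  B8:   IN={f:3; rest ⊤}   OUT={f:3; rest ⊤}

Merge at B6: IN[B6] = OUT[B3] ⊔ OUT[B5] = {a: ⊤, b: ⊤, c: ⊤, d: ⊤, e: ⊤, f: ⊤}
Applying B6's transfer function to that IN value gives OUT[B6] (row B6 above).

Answer: {a: ⊤, b: ⊤, c: ⊤, d: ⊤, e: ⊤, f: 3}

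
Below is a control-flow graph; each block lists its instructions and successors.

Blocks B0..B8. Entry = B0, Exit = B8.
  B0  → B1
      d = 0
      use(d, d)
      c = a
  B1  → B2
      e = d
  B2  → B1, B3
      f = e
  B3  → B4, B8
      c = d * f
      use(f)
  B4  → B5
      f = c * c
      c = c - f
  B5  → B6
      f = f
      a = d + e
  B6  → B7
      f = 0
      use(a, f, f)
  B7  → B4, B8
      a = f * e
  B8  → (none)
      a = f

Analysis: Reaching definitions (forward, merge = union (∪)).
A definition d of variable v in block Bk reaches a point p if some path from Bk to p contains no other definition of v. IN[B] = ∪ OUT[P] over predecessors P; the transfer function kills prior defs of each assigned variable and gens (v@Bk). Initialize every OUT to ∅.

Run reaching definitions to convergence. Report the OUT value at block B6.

Converged values:
  B0:  IN={}  OUT={c@B0, d@B0}
  B1:  IN={c@B0, d@B0, e@B1, f@B2}  OUT={c@B0, d@B0, e@B1, f@B2}
  B2:  IN={c@B0, d@B0, e@B1, f@B2}  OUT={c@B0, d@B0, e@B1, f@B2}
  B3:  IN={c@B0, d@B0, e@B1, f@B2}  OUT={c@B3, d@B0, e@B1, f@B2}
  B4:  IN={a@B7, c@B3, c@B4, d@B0, e@B1, f@B2, f@B6}  OUT={a@B7, c@B4, d@B0, e@B1, f@B4}
  B5:  IN={a@B7, c@B4, d@B0, e@B1, f@B4}  OUT={a@B5, c@B4, d@B0, e@B1, f@B5}
  B6:  IN={a@B5, c@B4, d@B0, e@B1, f@B5}  OUT={a@B5, c@B4, d@B0, e@B1, f@B6}
  B7:  IN={a@B5, c@B4, d@B0, e@B1, f@B6}  OUT={a@B7, c@B4, d@B0, e@B1, f@B6}
  B8:  IN={a@B7, c@B3, c@B4, d@B0, e@B1, f@B2, f@B6}  OUT={a@B8, c@B3, c@B4, d@B0, e@B1, f@B2, f@B6}

Merge at B6: IN[B6] = OUT[B5] = {a@B5, c@B4, d@B0, e@B1, f@B5}
Applying B6's transfer function to that IN value gives OUT[B6] (row B6 above).

Answer: {a@B5, c@B4, d@B0, e@B1, f@B6}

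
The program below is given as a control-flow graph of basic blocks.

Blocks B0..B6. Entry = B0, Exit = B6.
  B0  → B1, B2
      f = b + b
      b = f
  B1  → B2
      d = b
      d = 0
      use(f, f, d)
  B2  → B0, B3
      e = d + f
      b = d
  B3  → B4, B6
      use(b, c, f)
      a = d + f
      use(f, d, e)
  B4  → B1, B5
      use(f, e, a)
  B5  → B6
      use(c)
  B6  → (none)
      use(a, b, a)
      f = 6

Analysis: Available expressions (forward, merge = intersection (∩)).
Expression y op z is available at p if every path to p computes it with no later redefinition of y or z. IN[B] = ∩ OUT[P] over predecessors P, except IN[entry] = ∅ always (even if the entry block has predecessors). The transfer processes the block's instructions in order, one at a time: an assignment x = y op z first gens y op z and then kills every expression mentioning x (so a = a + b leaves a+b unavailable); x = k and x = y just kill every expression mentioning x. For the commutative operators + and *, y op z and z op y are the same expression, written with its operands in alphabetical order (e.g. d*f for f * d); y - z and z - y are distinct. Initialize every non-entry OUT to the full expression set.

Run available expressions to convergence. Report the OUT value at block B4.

Answer: {d+f}

Trace:
Converged values:
  B0:   IN={}   OUT={}
  B1:   IN={}   OUT={}
  B2:   IN={}   OUT={d+f}
  B3:   IN={d+f}   OUT={d+f}
  B4:   IN={d+f}   OUT={d+f}
  B5:   IN={d+f}   OUT={d+f}
  B6:   IN={d+f}   OUT={}

Merge at B4: IN[B4] = OUT[B3] = {d+f}
Applying B4's transfer function to that IN value gives OUT[B4] (row B4 above).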